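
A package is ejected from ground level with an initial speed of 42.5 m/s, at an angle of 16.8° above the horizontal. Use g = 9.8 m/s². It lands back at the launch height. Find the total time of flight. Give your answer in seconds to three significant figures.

Horizontal component vₓ = 42.50 cos 16.8° = 40.69 m/s; vertical v_y0 = 42.50 sin 16.8° = 12.28 m/s.
Time of flight on level ground: T = 2 v_y0 / g = 2 × 12.28 / 9.80 = 2.507 s.

2.51 s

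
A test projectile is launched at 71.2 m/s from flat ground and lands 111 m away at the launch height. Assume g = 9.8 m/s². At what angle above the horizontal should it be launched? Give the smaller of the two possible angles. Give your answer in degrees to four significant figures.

6.195°

R = v₀² sin 2θ / g gives sin 2θ = gR/v₀² = 9.80·111/71.2² = 0.2146.
2θ = 12.39° or 180° − 12.39° = 167.6°, so θ = 6.195° or 83.80°.
The smaller angle is 6.195°.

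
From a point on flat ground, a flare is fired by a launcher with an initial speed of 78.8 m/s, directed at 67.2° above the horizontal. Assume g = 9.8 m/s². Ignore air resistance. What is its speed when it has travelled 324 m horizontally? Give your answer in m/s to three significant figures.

43.8 m/s

Components: vₓ = 78.80 cos 67.2° = 30.54 m/s, v_y0 = 78.80 sin 67.2° = 72.64 m/s.
At x = 324 m, t = x/vₓ = 324/30.54 = 10.61 s.
Vertical velocity there: v_y = v_y0 − g t = 72.64 − 9.80 × 10.61 = −31.34 m/s.
Speed: √(vₓ² + v_y²) = √(30.54² + 31.34²) = 43.76 m/s.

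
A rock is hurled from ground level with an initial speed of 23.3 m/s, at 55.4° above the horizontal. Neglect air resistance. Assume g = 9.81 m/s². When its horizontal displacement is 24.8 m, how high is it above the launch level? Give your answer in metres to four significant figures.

Components: vₓ = 23.30 cos 55.4° = 13.23 m/s, v_y0 = 23.30 sin 55.4° = 19.18 m/s.
x = vₓ t ⇒ t = 24.8/13.23 = 1.874 s.
Height: y = v_y0 t − ½ g t² = 19.18 × 1.874 − 4.905 × 1.874² = 35.95 − 17.23 = 18.72 m.

18.72 m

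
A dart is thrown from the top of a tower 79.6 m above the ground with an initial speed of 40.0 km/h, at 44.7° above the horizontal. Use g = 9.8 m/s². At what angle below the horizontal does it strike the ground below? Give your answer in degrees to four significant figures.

78.90°

Convert: 40.0 km/h = 40.0/3.6 = 11.11 m/s.
Resolve: vₓ = 11.11 cos 44.7° = 7.898 m/s and v_y0 = 11.11 sin 44.7° = 7.815 m/s.
With up positive and y = 0 at the ground: y(t) = 79.6 + (7.815) t − 4.900 t². Setting y = 0 and taking the positive root: t = [7.815 + √(7.815² + 2·9.80·79.6)] / 9.80 = (7.815 + 40.26) / 9.80 = 4.906 s.
At impact: v_y = v_y0 − g t = −40.26 m/s; vₓ = 7.898 m/s.
Angle below horizontal: arctan(|v_y|/vₓ) = arctan(40.26/7.898) = 78.90°.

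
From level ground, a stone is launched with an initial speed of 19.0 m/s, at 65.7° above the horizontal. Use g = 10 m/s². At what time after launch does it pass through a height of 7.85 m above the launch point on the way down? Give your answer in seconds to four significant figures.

Resolve: vₓ = 19.00 cos 65.7° = 7.819 m/s and v_y0 = 19.00 sin 65.7° = 17.32 m/s.
Set y = v_y0 t − ½ g t² = 7.85: 5.000 t² − 17.32 t + 7.85 = 0.
Quadratic formula: t = (17.32 ± √142.87) / 10.0 = (17.32 ± 11.95) / 10.0 → t = 0.5364 s or 2.927 s.
The descending-branch root is 2.927 s.

2.927 s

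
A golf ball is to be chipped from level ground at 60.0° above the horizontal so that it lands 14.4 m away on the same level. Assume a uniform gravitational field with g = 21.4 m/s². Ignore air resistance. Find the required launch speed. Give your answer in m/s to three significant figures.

From R = (v₀² / g) sin 2θ: v₀ = √(gR / sin 2θ).
v₀ = √(21.4 × 14.4 / sin 120.0°) = √(308.2 / 0.8660) = √355.83 = 18.86 m/s.

18.9 m/s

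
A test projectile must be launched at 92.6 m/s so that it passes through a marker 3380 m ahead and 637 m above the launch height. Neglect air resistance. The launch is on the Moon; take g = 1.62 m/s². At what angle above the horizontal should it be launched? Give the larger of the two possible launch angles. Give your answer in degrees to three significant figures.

68.2°

Trajectory: y = x tanθ − g x² (1 + tan²θ)/(2v₀²). With x = 3380, y = 637, v₀ = 92.6, g = 1.62:
1079 tan²θ − 3380 tanθ + (1716) = 0.
tanθ = [3380 ± √(3380² − 4 × 1079 × (1716))] / (2 × 1079) = (3380 ± 2004) / 2158, giving tanθ = 0.6375 or 2.494.
θ = 32.52° or 68.15°; the larger is 68.15°.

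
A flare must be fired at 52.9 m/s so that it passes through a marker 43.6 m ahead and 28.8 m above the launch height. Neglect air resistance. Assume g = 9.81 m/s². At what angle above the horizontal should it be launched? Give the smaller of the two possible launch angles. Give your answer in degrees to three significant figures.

Trajectory: y = x tanθ − g x² (1 + tan²θ)/(2v₀²). With x = 43.6, y = 28.8, v₀ = 52.9, g = 9.81:
3.332 tan²θ − 43.6 tanθ + (32.13) = 0.
tanθ = [43.6 ± √(43.6² − 4 × 3.332 × (32.13))] / (2 × 3.332) = (43.6 ± 38.38) / 6.664, giving tanθ = 0.7839 or 12.30.
θ = 38.09° or 85.35°; the smaller is 38.09°.

38.1°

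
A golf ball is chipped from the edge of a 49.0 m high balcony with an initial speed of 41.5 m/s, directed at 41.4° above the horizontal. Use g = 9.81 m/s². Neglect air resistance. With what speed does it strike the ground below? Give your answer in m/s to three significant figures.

Components: vₓ = 41.50 cos 41.4° = 31.13 m/s, v_y0 = 41.50 sin 41.4° = 27.44 m/s.
With up positive and y = 0 at the ground: y(t) = 49.0 + (27.44) t − 4.905 t². Setting y = 0 and taking the positive root: t = [27.44 + √(27.44² + 2·9.81·49.0)] / 9.81 = (27.44 + 41.41) / 9.81 = 7.019 s.
Vertical velocity at impact: v_y = v_y0 − g t = 27.44 − 9.81 × 7.019 = −41.41 m/s.
Speed: |v| = √(vₓ² + v_y²) = √(31.13² + 41.41²) = 51.80 m/s.

51.8 m/s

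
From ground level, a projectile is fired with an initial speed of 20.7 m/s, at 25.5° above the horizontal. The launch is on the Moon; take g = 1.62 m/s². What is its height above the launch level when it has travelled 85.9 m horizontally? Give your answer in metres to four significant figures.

Horizontal component vₓ = 20.70 cos 25.5° = 18.68 m/s; vertical v_y0 = 20.70 sin 25.5° = 8.912 m/s.
x = vₓ t ⇒ t = 85.9/18.68 = 4.598 s.
Height: y = v_y0 t − ½ g t² = 8.912 × 4.598 − 0.8100 × 4.598² = 40.97 − 17.12 = 23.85 m.

23.85 m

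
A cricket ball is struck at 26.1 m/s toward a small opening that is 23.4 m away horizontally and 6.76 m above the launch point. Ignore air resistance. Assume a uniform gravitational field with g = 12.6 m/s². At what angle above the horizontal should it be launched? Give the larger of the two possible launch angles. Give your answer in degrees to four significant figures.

76.11°

Trajectory: y = x tanθ − g x² (1 + tan²θ)/(2v₀²). With x = 23.4, y = 6.76, v₀ = 26.1, g = 12.6:
5.064 tan²θ − 23.4 tanθ + (11.82) = 0.
tanθ = [23.4 ± √(23.4² − 4 × 5.064 × (11.82))] / (2 × 5.064) = (23.4 ± 17.55) / 10.13, giving tanθ = 0.5775 or 4.043.
θ = 30.00° or 76.11°; the larger is 76.11°.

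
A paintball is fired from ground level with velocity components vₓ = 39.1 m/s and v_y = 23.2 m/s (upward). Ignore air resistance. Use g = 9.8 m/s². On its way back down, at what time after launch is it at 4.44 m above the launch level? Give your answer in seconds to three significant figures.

4.53 s

Require v_y0 t − ½ g t² = 4.44, i.e. 4.900 t² − 23.20 t + 4.44 = 0.
Quadratic formula: t = (23.20 ± √451.22) / 9.80 = (23.20 ± 21.24) / 9.80 → t = 0.1998 s or 4.535 s.
The descending-branch root is 4.535 s.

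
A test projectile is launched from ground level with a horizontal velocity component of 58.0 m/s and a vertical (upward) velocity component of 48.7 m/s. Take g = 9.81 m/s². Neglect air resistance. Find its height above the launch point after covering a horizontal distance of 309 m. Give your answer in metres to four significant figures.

At x = 309 m, t = x/vₓ = 309/58.00 = 5.328 s.
Height: y = v_y0 t − ½ g t² = 48.70 × 5.328 − 4.905 × 5.328² = 259.5 − 139.2 = 120.2 m.

120.2 m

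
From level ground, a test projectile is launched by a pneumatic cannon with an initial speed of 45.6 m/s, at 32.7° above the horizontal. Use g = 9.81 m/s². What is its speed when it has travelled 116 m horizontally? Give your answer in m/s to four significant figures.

Resolve: vₓ = 45.60 cos 32.7° = 38.37 m/s and v_y0 = 45.60 sin 32.7° = 24.63 m/s.
Time to reach x = 116 m: t = x/vₓ = 116/38.37 = 3.023 s.
Vertical velocity there: v_y = v_y0 − g t = 24.63 − 9.81 × 3.023 = −5.020 m/s.
Speed: √(vₓ² + v_y²) = √(38.37² + 5.020²) = 38.70 m/s.

38.70 m/s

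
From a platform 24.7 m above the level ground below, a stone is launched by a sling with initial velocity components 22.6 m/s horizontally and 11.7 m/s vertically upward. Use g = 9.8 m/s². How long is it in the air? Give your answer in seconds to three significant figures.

3.74 s

With up positive and y = 0 at the ground: y(t) = 24.7 + (11.70) t − 4.900 t². Setting y = 0 and taking the positive root: t = [11.70 + √(11.70² + 2·9.80·24.7)] / 9.80 = (11.70 + 24.92) / 9.80 = 3.737 s.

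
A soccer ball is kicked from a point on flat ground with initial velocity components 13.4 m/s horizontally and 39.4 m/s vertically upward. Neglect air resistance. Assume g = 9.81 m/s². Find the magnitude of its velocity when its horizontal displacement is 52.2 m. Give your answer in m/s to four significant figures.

Time to reach x = 52.2 m: t = x/vₓ = 52.2/13.40 = 3.896 s.
Vertical velocity there: v_y = v_y0 − g t = 39.40 − 9.81 × 3.896 = 1.185 m/s.
Speed: √(vₓ² + v_y²) = √(13.40² + 1.185²) = 13.45 m/s.

13.45 m/s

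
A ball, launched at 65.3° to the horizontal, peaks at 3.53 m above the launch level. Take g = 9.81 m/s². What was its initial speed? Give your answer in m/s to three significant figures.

9.16 m/s

At the peak v_y = 0, so v_y0 = √(2gH) = √(2 × 9.81 × 3.53) = 8.322 m/s.
v_y0 = v₀ sin θ ⇒ v₀ = 8.322 / sin 65.3° = 9.160 m/s.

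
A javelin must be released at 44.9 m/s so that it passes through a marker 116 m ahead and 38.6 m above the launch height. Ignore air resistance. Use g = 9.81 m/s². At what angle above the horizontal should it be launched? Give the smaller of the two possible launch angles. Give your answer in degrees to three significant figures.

Trajectory: y = x tanθ − g x² (1 + tan²θ)/(2v₀²). With x = 116, y = 38.6, v₀ = 44.9, g = 9.81:
32.74 tan²θ − 116 tanθ + (71.34) = 0.
tanθ = [116 ± √(116² − 4 × 32.74 × (71.34))] / (2 × 32.74) = (116 ± 64.14) / 65.48, giving tanθ = 0.7920 or 2.751.
θ = 38.38° or 70.02°; the smaller is 38.38°.

38.4°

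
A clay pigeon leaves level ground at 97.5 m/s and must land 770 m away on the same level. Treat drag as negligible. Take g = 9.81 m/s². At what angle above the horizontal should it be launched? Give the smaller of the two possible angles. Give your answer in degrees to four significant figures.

R = v₀² sin 2θ / g gives sin 2θ = gR/v₀² = 9.81·770/97.5² = 0.7946.
2θ = 52.62° or 180° − 52.62° = 127.4°, so θ = 26.31° or 63.69°.
The smaller angle is 26.31°.

26.31°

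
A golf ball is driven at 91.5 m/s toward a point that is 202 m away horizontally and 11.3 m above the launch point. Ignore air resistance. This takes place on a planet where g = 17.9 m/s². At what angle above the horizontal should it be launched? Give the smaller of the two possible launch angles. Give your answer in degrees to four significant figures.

Trajectory: y = x tanθ − g x² (1 + tan²θ)/(2v₀²). With x = 202, y = 11.3, v₀ = 91.5, g = 17.9:
43.62 tan²θ − 202 tanθ + (54.92) = 0.
tanθ = [202 ± √(202² − 4 × 43.62 × (54.92))] / (2 × 43.62) = (202 ± 176.7) / 87.24, giving tanθ = 0.2900 or 4.341.
θ = 16.17° or 77.03°; the smaller is 16.17°.

16.17°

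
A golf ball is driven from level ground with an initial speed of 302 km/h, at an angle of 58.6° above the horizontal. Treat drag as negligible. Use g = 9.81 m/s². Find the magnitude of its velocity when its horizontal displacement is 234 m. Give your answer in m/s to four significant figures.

Convert: 302 km/h = 302/3.6 = 83.89 m/s.
Horizontal component vₓ = 83.89 cos 58.6° = 43.71 m/s; vertical v_y0 = 83.89 sin 58.6° = 71.60 m/s.
x = vₓ t ⇒ t = 234/43.71 = 5.354 s.
Vertical velocity there: v_y = v_y0 − g t = 71.60 − 9.81 × 5.354 = 19.08 m/s.
Speed: √(vₓ² + v_y²) = √(43.71² + 19.08²) = 47.69 m/s.

47.69 m/s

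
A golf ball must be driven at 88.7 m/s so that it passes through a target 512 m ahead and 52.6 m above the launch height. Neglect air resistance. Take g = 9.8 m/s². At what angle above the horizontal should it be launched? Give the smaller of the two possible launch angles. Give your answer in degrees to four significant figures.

Trajectory: y = x tanθ − g x² (1 + tan²θ)/(2v₀²). With x = 512, y = 52.6, v₀ = 88.7, g = 9.80:
163.3 tan²θ − 512 tanθ + (215.9) = 0.
tanθ = [512 ± √(512² − 4 × 163.3 × (215.9))] / (2 × 163.3) = (512 ± 348.1) / 326.5, giving tanθ = 0.5019 or 2.634.
θ = 26.65° or 69.21°; the smaller is 26.65°.

26.65°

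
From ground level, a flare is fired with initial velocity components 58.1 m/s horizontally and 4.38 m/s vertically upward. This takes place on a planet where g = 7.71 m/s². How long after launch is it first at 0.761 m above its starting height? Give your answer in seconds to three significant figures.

Require v_y0 t − ½ g t² = 0.761, i.e. 3.855 t² − 4.380 t + 0.761 = 0.
t = [4.380 ± √(4.380² − 2·7.71·0.761)] / 7.71 = (4.380 ± 2.729) / 7.71, so t = 0.2141 s or t = 0.9221 s.
The first (ascending) time is 0.2141 s.

0.214 s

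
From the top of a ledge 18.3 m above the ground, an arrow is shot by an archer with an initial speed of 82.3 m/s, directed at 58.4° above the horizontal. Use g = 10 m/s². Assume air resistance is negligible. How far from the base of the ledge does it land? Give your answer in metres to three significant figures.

Resolve: vₓ = 82.30 cos 58.4° = 43.12 m/s and v_y0 = 82.30 sin 58.4° = 70.10 m/s.
The projectile lands when y = 18.3 + (70.10) t − ½·10.0·t² = 0. Positive root: t = (70.10 + √(70.10² + 2·10.0·18.3)) / 10.0 = (70.10 + 72.66) / 10.0 = 14.28 s.
Horizontal distance: R = vₓ t = 43.12 × 14.28 = 615.6 m.

616 m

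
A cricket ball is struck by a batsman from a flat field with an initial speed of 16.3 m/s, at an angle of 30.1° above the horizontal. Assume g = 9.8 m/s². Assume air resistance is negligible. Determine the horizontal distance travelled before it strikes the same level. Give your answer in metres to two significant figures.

Components: vₓ = 16.30 cos 30.1° = 14.10 m/s, v_y0 = 16.30 sin 30.1° = 8.175 m/s.
Flight time T = 2 v_y0 / g = 1.668 s.
Horizontal distance R = vₓ T = 14.10 × 1.668 = 23.53 m.

24 m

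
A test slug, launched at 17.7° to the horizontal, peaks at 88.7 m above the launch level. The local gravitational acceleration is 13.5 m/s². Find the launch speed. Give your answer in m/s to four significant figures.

161.0 m/s

At the peak v_y = 0, so v_y0 = √(2gH) = √(2 × 13.5 × 88.7) = 48.94 m/s.
v_y0 = v₀ sin θ ⇒ v₀ = 48.94 / sin 17.7° = 161.0 m/s.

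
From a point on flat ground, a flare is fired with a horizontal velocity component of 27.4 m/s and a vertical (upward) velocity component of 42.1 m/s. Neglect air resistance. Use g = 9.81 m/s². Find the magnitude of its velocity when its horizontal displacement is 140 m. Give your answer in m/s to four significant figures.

28.55 m/s

Time to reach x = 140 m: t = x/vₓ = 140/27.40 = 5.109 s.
Vertical velocity there: v_y = v_y0 − g t = 42.10 − 9.81 × 5.109 = −8.024 m/s.
Speed: √(vₓ² + v_y²) = √(27.40² + 8.024²) = 28.55 m/s.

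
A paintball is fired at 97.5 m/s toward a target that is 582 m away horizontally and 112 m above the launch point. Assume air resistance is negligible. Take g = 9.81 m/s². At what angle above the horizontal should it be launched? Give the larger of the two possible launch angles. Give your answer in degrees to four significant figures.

69.87°

Trajectory: y = x tanθ − g x² (1 + tan²θ)/(2v₀²). With x = 582, y = 112, v₀ = 97.5, g = 9.81:
174.8 tan²θ − 582 tanθ + (286.8) = 0.
tanθ = [582 ± √(582² − 4 × 174.8 × (286.8))] / (2 × 174.8) = (582 ± 371.8) / 349.5, giving tanθ = 0.6013 or 2.729.
θ = 31.02° or 69.87°; the larger is 69.87°.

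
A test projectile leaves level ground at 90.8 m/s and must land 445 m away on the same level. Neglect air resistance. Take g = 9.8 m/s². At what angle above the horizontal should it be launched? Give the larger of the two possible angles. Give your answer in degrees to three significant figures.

74.0°

R = v₀² sin 2θ / g gives sin 2θ = gR/v₀² = 9.80·445/90.8² = 0.5289.
2θ = 31.93° or 180° − 31.93° = 148.1°, so θ = 15.97° or 74.03°.
The larger angle is 74.03°.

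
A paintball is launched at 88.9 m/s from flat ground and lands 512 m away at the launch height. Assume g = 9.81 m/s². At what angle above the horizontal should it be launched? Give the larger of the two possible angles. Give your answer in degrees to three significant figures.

From R = (v₀²/g) sin 2θ: sin 2θ = 9.81 × 512 / 7903.2 = 0.6355.
2θ = 39.46° or 180° − 39.46° = 140.5°, so θ = 19.73° or 70.27°.
The larger angle is 70.27°.

70.3°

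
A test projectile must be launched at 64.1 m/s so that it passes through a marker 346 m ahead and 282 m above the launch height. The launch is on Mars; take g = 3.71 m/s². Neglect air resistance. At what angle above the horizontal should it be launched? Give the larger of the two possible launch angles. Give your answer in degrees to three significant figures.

79.1°

Trajectory: y = x tanθ − g x² (1 + tan²θ)/(2v₀²). With x = 346, y = 282, v₀ = 64.1, g = 3.71:
54.05 tan²θ − 346 tanθ + (336.0) = 0.
tanθ = [346 ± √(346² − 4 × 54.05 × (336.0))] / (2 × 54.05) = (346 ± 216.9) / 108.1, giving tanθ = 1.194 or 5.208.
θ = 50.05° or 79.13°; the larger is 79.13°.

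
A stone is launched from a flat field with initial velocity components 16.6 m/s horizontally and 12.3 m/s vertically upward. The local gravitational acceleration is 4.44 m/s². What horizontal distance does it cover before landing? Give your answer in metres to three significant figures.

92.0 m

Time aloft: T = 2 v_y0 / g = 2 × 12.30 / 4.44 = 5.541 s.
Horizontal distance R = vₓ T = 16.60 × 5.541 = 91.97 m.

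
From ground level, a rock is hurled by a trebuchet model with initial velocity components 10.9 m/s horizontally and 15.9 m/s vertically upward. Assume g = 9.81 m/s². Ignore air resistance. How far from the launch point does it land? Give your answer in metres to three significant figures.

Flight time T = 2 v_y0 / g = 3.242 s.
Horizontal distance R = vₓ T = 10.90 × 3.242 = 35.33 m.

35.3 m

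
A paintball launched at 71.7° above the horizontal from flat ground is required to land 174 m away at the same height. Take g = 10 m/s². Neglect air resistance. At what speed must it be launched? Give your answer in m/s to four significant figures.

From R = (v₀² / g) sin 2θ: v₀ = √(gR / sin 2θ).
v₀ = √(10.0 × 174 / sin 143.4°) = √(1740 / 0.5962) = √2918.4 = 54.02 m/s.

54.02 m/s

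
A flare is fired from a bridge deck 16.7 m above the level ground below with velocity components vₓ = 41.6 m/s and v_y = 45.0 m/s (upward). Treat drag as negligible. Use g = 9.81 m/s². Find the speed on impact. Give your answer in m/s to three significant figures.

63.9 m/s

The projectile lands when y = 16.7 + (45.00) t − ½·9.81·t² = 0. Positive root: t = (45.00 + √(45.00² + 2·9.81·16.7)) / 9.81 = (45.00 + 48.50) / 9.81 = 9.532 s.
Vertical velocity at impact: v_y = v_y0 − g t = 45.00 − 9.81 × 9.532 = −48.50 m/s.
Speed: |v| = √(vₓ² + v_y²) = √(41.60² + 48.50²) = 63.90 m/s.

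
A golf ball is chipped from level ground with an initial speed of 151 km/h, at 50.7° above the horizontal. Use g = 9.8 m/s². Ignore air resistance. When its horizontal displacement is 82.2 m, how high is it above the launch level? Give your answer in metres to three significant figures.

53.5 m

Convert: 151 km/h = 151/3.6 = 41.94 m/s.
vₓ = 41.94 cos 50.7° = 26.57 m/s; v_y0 = 41.94 sin 50.7° = 32.46 m/s.
Time to reach x = 82.2 m: t = x/vₓ = 82.2/26.57 = 3.094 s.
Height: y = v_y0 t − ½ g t² = 32.46 × 3.094 − 4.900 × 3.094² = 100.4 − 46.91 = 53.52 m.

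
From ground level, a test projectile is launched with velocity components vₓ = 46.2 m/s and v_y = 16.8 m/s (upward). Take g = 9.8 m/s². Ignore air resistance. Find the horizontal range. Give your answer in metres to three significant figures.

Time aloft: T = 2 v_y0 / g = 2 × 16.80 / 9.80 = 3.429 s.
Horizontal distance R = vₓ T = 46.20 × 3.429 = 158.4 m.

158 m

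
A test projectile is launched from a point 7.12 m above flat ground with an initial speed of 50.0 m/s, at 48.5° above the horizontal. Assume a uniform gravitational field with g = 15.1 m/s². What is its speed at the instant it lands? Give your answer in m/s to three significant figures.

Horizontal component vₓ = 50.00 cos 48.5° = 33.13 m/s; vertical v_y0 = 50.00 sin 48.5° = 37.45 m/s.
With up positive and y = 0 at the ground: y(t) = 7.12 + (37.45) t − 7.550 t². Setting y = 0 and taking the positive root: t = [37.45 + √(37.45² + 2·15.1·7.12)] / 15.1 = (37.45 + 40.22) / 15.1 = 5.143 s.
Vertical velocity at impact: v_y = v_y0 − g t = 37.45 − 15.1 × 5.143 = −40.22 m/s.
Speed: |v| = √(vₓ² + v_y²) = √(33.13² + 40.22²) = 52.11 m/s.

52.1 m/s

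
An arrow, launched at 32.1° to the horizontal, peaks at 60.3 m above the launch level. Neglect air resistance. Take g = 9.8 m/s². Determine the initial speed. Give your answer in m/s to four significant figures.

At the peak v_y = 0, so v_y0 = √(2gH) = √(2 × 9.80 × 60.3) = 34.38 m/s.
v_y0 = v₀ sin θ ⇒ v₀ = 34.38 / sin 32.1° = 64.69 m/s.

64.69 m/s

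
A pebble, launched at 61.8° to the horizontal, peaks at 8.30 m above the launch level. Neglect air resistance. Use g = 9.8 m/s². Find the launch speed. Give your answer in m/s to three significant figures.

At the peak v_y = 0, so v_y0 = √(2gH) = √(2 × 9.80 × 8.30) = 12.75 m/s.
v_y0 = v₀ sin θ ⇒ v₀ = 12.75 / sin 61.8° = 14.47 m/s.

14.5 m/s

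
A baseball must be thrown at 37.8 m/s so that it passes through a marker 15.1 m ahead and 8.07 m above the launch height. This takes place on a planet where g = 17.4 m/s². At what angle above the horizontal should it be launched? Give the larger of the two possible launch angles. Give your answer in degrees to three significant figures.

84.4°

Trajectory: y = x tanθ − g x² (1 + tan²θ)/(2v₀²). With x = 15.1, y = 8.07, v₀ = 37.8, g = 17.4:
1.388 tan²θ − 15.1 tanθ + (9.458) = 0.
tanθ = [15.1 ± √(15.1² − 4 × 1.388 × (9.458))] / (2 × 1.388) = (15.1 ± 13.25) / 2.777, giving tanθ = 0.6673 or 10.21.
θ = 33.72° or 84.41°; the larger is 84.41°.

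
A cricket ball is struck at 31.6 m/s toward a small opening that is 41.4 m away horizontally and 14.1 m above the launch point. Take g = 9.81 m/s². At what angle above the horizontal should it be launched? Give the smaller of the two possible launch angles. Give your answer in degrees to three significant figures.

31.9°

Trajectory: y = x tanθ − g x² (1 + tan²θ)/(2v₀²). With x = 41.4, y = 14.1, v₀ = 31.6, g = 9.81:
8.419 tan²θ − 41.4 tanθ + (22.52) = 0.
tanθ = [41.4 ± √(41.4² − 4 × 8.419 × (22.52))] / (2 × 8.419) = (41.4 ± 30.91) / 16.84, giving tanθ = 0.6228 or 4.295.
θ = 31.92° or 76.89°; the smaller is 31.92°.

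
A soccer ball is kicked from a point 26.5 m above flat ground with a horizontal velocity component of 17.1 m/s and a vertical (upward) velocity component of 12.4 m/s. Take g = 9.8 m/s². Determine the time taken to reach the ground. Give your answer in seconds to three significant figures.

3.91 s

The projectile lands when y = 26.5 + (12.40) t − ½·9.80·t² = 0. Positive root: t = (12.40 + √(12.40² + 2·9.80·26.5)) / 9.80 = (12.40 + 25.95) / 9.80 = 3.913 s.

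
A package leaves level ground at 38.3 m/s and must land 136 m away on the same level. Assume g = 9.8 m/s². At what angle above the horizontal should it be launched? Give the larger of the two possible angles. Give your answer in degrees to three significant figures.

57.3°

From R = (v₀²/g) sin 2θ: sin 2θ = 9.80 × 136 / 1466.9 = 0.9086.
2θ = 65.31° or 180° − 65.31° = 114.7°, so θ = 32.66° or 57.34°.
The larger angle is 57.34°.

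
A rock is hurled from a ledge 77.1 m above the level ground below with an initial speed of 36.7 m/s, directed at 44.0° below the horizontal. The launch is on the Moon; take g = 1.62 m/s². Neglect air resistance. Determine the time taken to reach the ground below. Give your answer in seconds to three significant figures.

2.78 s

Components: vₓ = 36.70 cos 44.0° = 26.40 m/s, v_y0 = −25.49 m/s (downward).
Vertical motion (up positive, ground at y = 0): 0.8100 t² − (−25.49) t − 77.1 = 0, so t = (−25.49 + √(25.49² + 2·1.62·77.1)) / 1.62 = (−25.49 + 30.00) / 1.62 = 2.779 s.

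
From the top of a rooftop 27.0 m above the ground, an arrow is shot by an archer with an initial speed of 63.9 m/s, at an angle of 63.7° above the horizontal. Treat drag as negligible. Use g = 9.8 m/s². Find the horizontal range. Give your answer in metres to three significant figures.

Components: vₓ = 63.90 cos 63.7° = 28.31 m/s, v_y0 = 63.90 sin 63.7° = 57.29 m/s.
Vertical motion (up positive, ground at y = 0): 4.900 t² − (57.29) t − 27.0 = 0, so t = (57.29 + √(57.29² + 2·9.80·27.0)) / 9.80 = (57.29 + 61.73) / 9.80 = 12.14 s.
Horizontal distance: R = vₓ t = 28.31 × 12.14 = 343.8 m.

344 m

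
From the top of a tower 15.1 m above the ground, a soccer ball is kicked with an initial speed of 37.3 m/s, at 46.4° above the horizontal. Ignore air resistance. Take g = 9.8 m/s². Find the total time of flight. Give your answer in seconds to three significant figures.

6.02 s

Horizontal component vₓ = 37.30 cos 46.4° = 25.72 m/s; vertical v_y0 = 37.30 sin 46.4° = 27.01 m/s.
With up positive and y = 0 at the ground: y(t) = 15.1 + (27.01) t − 4.900 t². Setting y = 0 and taking the positive root: t = [27.01 + √(27.01² + 2·9.80·15.1)] / 9.80 = (27.01 + 32.02) / 9.80 = 6.024 s.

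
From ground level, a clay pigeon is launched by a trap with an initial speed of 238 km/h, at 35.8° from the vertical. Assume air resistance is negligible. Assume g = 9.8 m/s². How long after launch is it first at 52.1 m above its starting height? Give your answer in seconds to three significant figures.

Convert: 238 km/h = 238/3.6 = 66.11 m/s.
vₓ = 66.11 sin 35.8° = 38.67 m/s; v_y0 = 66.11 cos 35.8° = 53.62 m/s.
Require v_y0 t − ½ g t² = 52.1, i.e. 4.900 t² − 53.62 t + 52.1 = 0.
Quadratic formula: t = (53.62 ± √1854.0) / 9.80 = (53.62 ± 43.06) / 9.80 → t = 1.078 s or 9.865 s.
The first (ascending) time is 1.078 s.

1.08 s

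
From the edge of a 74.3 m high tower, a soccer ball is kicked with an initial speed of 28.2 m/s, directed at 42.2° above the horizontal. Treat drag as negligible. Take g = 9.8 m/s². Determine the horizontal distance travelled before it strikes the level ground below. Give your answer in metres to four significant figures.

Resolve: vₓ = 28.20 cos 42.2° = 20.89 m/s and v_y0 = 28.20 sin 42.2° = 18.94 m/s.
Vertical motion (up positive, ground at y = 0): 4.900 t² − (18.94) t − 74.3 = 0, so t = (18.94 + √(18.94² + 2·9.80·74.3)) / 9.80 = (18.94 + 42.60) / 9.80 = 6.280 s.
Horizontal distance: R = vₓ t = 20.89 × 6.280 = 131.2 m.

131.2 m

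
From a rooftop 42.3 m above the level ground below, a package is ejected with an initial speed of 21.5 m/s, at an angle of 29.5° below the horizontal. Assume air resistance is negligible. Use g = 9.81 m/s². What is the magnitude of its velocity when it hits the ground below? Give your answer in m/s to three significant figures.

35.9 m/s

vₓ = 21.50 cos 29.5° = 18.71 m/s; v_y0 = −10.59 m/s (downward).
Vertical motion (up positive, ground at y = 0): 4.905 t² − (−10.59) t − 42.3 = 0, so t = (−10.59 + √(10.59² + 2·9.81·42.3)) / 9.81 = (−10.59 + 30.69) / 9.81 = 2.049 s.
Vertical velocity at impact: v_y = v_y0 − g t = −10.59 − 9.81 × 2.049 = −30.69 m/s.
Speed: |v| = √(vₓ² + v_y²) = √(18.71² + 30.69²) = 35.95 m/s.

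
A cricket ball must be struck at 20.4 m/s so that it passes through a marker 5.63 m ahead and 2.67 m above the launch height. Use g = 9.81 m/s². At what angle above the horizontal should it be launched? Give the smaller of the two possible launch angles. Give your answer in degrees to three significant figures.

29.3°

Trajectory: y = x tanθ − g x² (1 + tan²θ)/(2v₀²). With x = 5.63, y = 2.67, v₀ = 20.4, g = 9.81:
0.3736 tan²θ − 5.63 tanθ + (3.044) = 0.
tanθ = [5.63 ± √(5.63² − 4 × 0.3736 × (3.044))] / (2 × 0.3736) = (5.63 ± 5.210) / 0.7472, giving tanθ = 0.5615 or 14.51.
θ = 29.32° or 86.06°; the smaller is 29.32°.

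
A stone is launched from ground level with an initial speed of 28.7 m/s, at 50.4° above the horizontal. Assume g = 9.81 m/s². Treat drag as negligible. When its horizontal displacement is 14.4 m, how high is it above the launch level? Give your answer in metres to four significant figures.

Resolve: vₓ = 28.70 cos 50.4° = 18.29 m/s and v_y0 = 28.70 sin 50.4° = 22.11 m/s.
At x = 14.4 m, t = x/vₓ = 14.4/18.29 = 0.7871 s.
Height: y = v_y0 t − ½ g t² = 22.11 × 0.7871 − 4.905 × 0.7871² = 17.41 − 3.039 = 14.37 m.

14.37 m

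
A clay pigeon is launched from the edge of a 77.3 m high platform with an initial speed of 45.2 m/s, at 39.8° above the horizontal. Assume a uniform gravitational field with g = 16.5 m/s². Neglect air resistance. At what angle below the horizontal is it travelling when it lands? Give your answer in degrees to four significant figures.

Resolve: vₓ = 45.20 cos 39.8° = 34.73 m/s and v_y0 = 45.20 sin 39.8° = 28.93 m/s.
With up positive and y = 0 at the ground: y(t) = 77.3 + (28.93) t − 8.250 t². Setting y = 0 and taking the positive root: t = [28.93 + √(28.93² + 2·16.5·77.3)] / 16.5 = (28.93 + 58.21) / 16.5 = 5.281 s.
At impact: v_y = v_y0 − g t = −58.21 m/s; vₓ = 34.73 m/s.
Angle below horizontal: arctan(|v_y|/vₓ) = arctan(58.21/34.73) = 59.18°.

59.18°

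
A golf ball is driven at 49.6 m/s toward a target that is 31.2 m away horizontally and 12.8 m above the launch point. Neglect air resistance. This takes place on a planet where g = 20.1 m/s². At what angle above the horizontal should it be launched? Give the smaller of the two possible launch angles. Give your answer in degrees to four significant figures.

30.14°

Trajectory: y = x tanθ − g x² (1 + tan²θ)/(2v₀²). With x = 31.2, y = 12.8, v₀ = 49.6, g = 20.1:
3.977 tan²θ − 31.2 tanθ + (16.78) = 0.
tanθ = [31.2 ± √(31.2² − 4 × 3.977 × (16.78))] / (2 × 3.977) = (31.2 ± 26.58) / 7.953, giving tanθ = 0.5807 or 7.265.
θ = 30.14° or 82.16°; the smaller is 30.14°.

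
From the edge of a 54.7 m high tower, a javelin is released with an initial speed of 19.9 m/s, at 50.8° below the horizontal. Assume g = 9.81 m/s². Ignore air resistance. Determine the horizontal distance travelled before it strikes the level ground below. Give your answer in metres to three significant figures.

26.7 m

Resolve: vₓ = 19.90 cos 50.8° = 12.58 m/s and v_y0 = −15.42 m/s (downward).
Vertical motion (up positive, ground at y = 0): 4.905 t² − (−15.42) t − 54.7 = 0, so t = (−15.42 + √(15.42² + 2·9.81·54.7)) / 9.81 = (−15.42 + 36.21) / 9.81 = 2.119 s.
Horizontal distance: R = vₓ t = 12.58 × 2.119 = 26.65 m.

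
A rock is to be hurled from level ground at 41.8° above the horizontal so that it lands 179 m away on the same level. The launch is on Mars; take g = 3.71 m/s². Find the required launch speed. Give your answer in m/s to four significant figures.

Level-ground range: R = v₀² sin(2θ)/g, so v₀ = √(gR / sin 2θ).
v₀ = √(3.71 × 179 / sin 83.60°) = √(664.1 / 0.9938) = √668.25 = 25.85 m/s.

25.85 m/s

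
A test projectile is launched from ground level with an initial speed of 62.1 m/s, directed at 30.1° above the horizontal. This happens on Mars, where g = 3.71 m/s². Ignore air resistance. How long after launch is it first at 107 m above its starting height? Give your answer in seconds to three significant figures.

4.82 s

Horizontal component vₓ = 62.10 cos 30.1° = 53.73 m/s; vertical v_y0 = 62.10 sin 30.1° = 31.14 m/s.
Set y = v_y0 t − ½ g t² = 107: 1.855 t² − 31.14 t + 107 = 0.
Quadratic formula: t = (31.14 ± √176.00) / 3.71 = (31.14 ± 13.27) / 3.71 → t = 4.819 s or 11.97 s.
The first (ascending) time is 4.819 s.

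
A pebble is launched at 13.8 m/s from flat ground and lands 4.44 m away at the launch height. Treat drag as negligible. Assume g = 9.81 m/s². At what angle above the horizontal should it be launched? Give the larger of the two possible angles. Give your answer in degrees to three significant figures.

Level-ground range R = v₀² sin(2θ)/g ⇒ sin(2θ) = gR/v₀² = 9.81 × 4.44 / 13.8² = 0.2287.
2θ = 13.22° or 180° − 13.22° = 166.8°, so θ = 6.611° or 83.39°.
The larger angle is 83.39°.

83.4°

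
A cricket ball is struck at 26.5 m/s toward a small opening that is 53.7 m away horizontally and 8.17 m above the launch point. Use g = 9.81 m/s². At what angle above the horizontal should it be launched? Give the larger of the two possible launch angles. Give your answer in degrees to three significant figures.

Trajectory: y = x tanθ − g x² (1 + tan²θ)/(2v₀²). With x = 53.7, y = 8.17, v₀ = 26.5, g = 9.81:
20.14 tan²θ − 53.7 tanθ + (28.31) = 0.
tanθ = [53.7 ± √(53.7² − 4 × 20.14 × (28.31))] / (2 × 20.14) = (53.7 ± 24.55) / 40.28, giving tanθ = 0.7236 or 1.942.
θ = 35.89° or 62.76°; the larger is 62.76°.

62.8°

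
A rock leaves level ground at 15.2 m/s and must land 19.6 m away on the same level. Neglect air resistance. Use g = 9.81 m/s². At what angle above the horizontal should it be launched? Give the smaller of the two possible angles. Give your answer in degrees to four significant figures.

28.16°

From R = (v₀²/g) sin 2θ: sin 2θ = 9.81 × 19.6 / 231.04 = 0.8322.
2θ = 56.33° or 180° − 56.33° = 123.7°, so θ = 28.16° or 61.84°.
The smaller angle is 28.16°.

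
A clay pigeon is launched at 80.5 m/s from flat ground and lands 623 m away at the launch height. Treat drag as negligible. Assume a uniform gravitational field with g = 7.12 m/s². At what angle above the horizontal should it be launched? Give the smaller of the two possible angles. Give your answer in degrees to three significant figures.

21.6°

R = v₀² sin 2θ / g gives sin 2θ = gR/v₀² = 7.12·623/80.5² = 0.6845.
2θ = 43.20° or 180° − 43.20° = 136.8°, so θ = 21.60° or 68.40°.
The smaller angle is 21.60°.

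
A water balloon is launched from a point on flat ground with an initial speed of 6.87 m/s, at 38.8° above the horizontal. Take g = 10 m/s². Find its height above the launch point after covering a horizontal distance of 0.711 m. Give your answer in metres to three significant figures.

Horizontal component vₓ = 6.870 cos 38.8° = 5.354 m/s; vertical v_y0 = 6.870 sin 38.8° = 4.305 m/s.
Time to reach x = 0.711 m: t = x/vₓ = 0.711/5.354 = 0.1328 s.
Height: y = v_y0 t − ½ g t² = 4.305 × 0.1328 − 5.000 × 0.1328² = 0.5717 − 0.08817 = 0.4835 m.

0.483 m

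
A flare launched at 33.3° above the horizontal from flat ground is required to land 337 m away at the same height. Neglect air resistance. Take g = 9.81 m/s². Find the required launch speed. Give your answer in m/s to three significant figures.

60.0 m/s

Level-ground range: R = v₀² sin(2θ)/g, so v₀ = √(gR / sin 2θ).
v₀ = √(9.81 × 337 / sin 66.60°) = √(3306 / 0.9178) = √3602.2 = 60.02 m/s.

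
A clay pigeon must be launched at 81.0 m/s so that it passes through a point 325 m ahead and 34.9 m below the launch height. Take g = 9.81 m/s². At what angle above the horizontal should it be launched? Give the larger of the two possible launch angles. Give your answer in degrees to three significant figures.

75.9°

Trajectory: y = x tanθ − g x² (1 + tan²θ)/(2v₀²). With x = 325, y = −34.9, v₀ = 81.0, g = 9.81:
78.97 tan²θ − 325 tanθ + (44.07) = 0.
tanθ = [325 ± √(325² − 4 × 78.97 × (44.07))] / (2 × 78.97) = (325 ± 302.8) / 157.9, giving tanθ = 0.1404 or 3.975.
θ = 7.991° or 75.88°; the larger is 75.88°.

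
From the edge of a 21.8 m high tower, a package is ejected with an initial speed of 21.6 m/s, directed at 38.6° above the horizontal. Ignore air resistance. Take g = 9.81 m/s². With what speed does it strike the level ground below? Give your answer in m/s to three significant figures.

Resolve: vₓ = 21.60 cos 38.6° = 16.88 m/s and v_y0 = 21.60 sin 38.6° = 13.48 m/s.
The projectile lands when y = 21.8 + (13.48) t − ½·9.81·t² = 0. Positive root: t = (13.48 + √(13.48² + 2·9.81·21.8)) / 9.81 = (13.48 + 24.68) / 9.81 = 3.890 s.
Vertical velocity at impact: v_y = v_y0 − g t = 13.48 − 9.81 × 3.890 = −24.68 m/s.
Speed: |v| = √(vₓ² + v_y²) = √(16.88² + 24.68²) = 29.90 m/s.

29.9 m/s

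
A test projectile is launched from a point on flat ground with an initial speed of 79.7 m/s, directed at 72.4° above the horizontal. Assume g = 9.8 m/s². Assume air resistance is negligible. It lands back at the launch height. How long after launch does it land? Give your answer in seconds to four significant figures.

Horizontal component vₓ = 79.70 cos 72.4° = 24.10 m/s; vertical v_y0 = 79.70 sin 72.4° = 75.97 m/s.
It returns to y = 0 when t = 2 v_y0 / g = 2(75.97)/9.80 = 15.50 s.

15.50 s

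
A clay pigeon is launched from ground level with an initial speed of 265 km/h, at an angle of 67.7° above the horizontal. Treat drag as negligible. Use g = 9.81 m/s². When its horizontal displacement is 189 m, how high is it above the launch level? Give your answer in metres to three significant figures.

236 m

Convert: 265 km/h = 265/3.6 = 73.61 m/s.
Resolve: vₓ = 73.61 cos 67.7° = 27.93 m/s and v_y0 = 73.61 sin 67.7° = 68.11 m/s.
At x = 189 m, t = x/vₓ = 189/27.93 = 6.766 s.
Height: y = v_y0 t − ½ g t² = 68.11 × 6.766 − 4.905 × 6.766² = 460.8 − 224.6 = 236.3 m.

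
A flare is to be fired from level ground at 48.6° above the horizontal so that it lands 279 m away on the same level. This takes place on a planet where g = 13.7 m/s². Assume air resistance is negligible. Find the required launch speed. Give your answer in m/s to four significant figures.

On level ground R = v₀² sin 2θ / g ⇒ v₀ = √(gR / sin 2θ).
v₀ = √(13.7 × 279 / sin 97.20°) = √(3822 / 0.9921) = √3852.7 = 62.07 m/s.

62.07 m/s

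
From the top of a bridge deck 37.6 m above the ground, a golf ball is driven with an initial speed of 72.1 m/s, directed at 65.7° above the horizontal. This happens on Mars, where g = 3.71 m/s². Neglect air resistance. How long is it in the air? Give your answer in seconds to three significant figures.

36.0 s

Components: vₓ = 72.10 cos 65.7° = 29.67 m/s, v_y0 = 72.10 sin 65.7° = 65.71 m/s.
Vertical motion (up positive, ground at y = 0): 1.855 t² − (65.71) t − 37.6 = 0, so t = (65.71 + √(65.71² + 2·3.71·37.6)) / 3.71 = (65.71 + 67.80) / 3.71 = 35.99 s.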